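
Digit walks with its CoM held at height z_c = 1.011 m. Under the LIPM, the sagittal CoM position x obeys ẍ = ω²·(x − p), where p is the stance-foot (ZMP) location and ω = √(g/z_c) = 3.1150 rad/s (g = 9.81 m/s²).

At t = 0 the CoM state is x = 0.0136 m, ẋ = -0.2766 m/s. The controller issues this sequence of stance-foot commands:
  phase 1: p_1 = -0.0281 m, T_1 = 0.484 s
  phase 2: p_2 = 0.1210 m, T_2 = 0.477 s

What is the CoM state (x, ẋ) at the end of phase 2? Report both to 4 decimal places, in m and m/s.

phase 1: p=-0.0281, T=0.484, ωT=1.507660, cosh=2.368789, sinh=2.147362; start (x,ẋ)=(0.013600, -0.276600) → end (x,ẋ)=(-0.119999, -0.376274)
phase 2: p=0.1210, T=0.477, ωT=1.485855, cosh=2.322525, sinh=2.096217; start (x,ẋ)=(-0.119999, -0.376274) → end (x,ẋ)=(-0.691937, -2.447561)

x = -0.6919, ẋ = -2.4476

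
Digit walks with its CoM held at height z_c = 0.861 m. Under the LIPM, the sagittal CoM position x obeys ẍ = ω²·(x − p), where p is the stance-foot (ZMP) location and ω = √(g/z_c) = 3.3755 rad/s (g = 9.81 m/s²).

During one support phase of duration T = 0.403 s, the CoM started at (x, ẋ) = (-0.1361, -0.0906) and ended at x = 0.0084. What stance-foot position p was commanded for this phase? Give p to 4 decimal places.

ωT = 3.3755·0.403 = 1.360327; cosh(ωT) = 2.077021, sinh(ωT) = 1.820444
x(T) = p + (x₀−p)·cosh(ωT) + (ẋ₀/ω)·sinh(ωT) ⇒ p·(1 − cosh) = x(T) − x₀·cosh − (ẋ₀/ω)·sinh
numerator   = 0.0084 − (-0.1361)·2.077021 − (-0.0906/3.3755)·1.820444 = 0.339944
denominator = 1 − 2.077021 = -1.077021
p = 0.339944 / -1.077021 = -0.3156

p = -0.3156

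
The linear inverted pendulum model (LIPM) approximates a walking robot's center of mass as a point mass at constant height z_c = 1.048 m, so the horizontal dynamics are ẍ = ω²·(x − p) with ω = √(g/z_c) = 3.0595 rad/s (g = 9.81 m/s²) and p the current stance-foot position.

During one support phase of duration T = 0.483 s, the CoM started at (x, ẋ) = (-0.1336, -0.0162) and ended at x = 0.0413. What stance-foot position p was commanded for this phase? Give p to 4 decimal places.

p = -0.2760

ωT = 3.0595·0.483 = 1.477738; cosh(ωT) = 2.305588, sinh(ωT) = 2.077435
x(T) = p + (x₀−p)·cosh(ωT) + (ẋ₀/ω)·sinh(ωT) ⇒ p·(1 − cosh) = x(T) − x₀·cosh − (ẋ₀/ω)·sinh
numerator   = 0.0413 − (-0.1336)·2.305588 − (-0.0162/3.0595)·2.077435 = 0.360326
denominator = 1 − 2.305588 = -1.305588
p = 0.360326 / -1.305588 = -0.2760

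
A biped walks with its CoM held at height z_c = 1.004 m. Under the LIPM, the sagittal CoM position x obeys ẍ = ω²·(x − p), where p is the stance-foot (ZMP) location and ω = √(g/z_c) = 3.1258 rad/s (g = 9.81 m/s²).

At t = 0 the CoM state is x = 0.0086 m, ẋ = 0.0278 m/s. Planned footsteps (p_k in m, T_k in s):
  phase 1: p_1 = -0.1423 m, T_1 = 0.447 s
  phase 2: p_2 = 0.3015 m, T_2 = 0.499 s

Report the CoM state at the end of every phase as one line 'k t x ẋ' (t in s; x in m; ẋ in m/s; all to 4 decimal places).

1 0.4470 0.1984 0.9551
2 0.9460 0.7400 1.6393

phase 1: p=-0.1423, T=0.447, ωT=1.397233, cosh=2.145637, sinh=1.898356; start (x,ẋ)=(0.008600, 0.027800) → end (x,ẋ)=(0.198360, 0.955072)
phase 2: p=0.3015, T=0.499, ωT=1.559774, cosh=2.483965, sinh=2.273782; start (x,ẋ)=(0.198360, 0.955072) → end (x,ẋ)=(0.740046, 1.639309)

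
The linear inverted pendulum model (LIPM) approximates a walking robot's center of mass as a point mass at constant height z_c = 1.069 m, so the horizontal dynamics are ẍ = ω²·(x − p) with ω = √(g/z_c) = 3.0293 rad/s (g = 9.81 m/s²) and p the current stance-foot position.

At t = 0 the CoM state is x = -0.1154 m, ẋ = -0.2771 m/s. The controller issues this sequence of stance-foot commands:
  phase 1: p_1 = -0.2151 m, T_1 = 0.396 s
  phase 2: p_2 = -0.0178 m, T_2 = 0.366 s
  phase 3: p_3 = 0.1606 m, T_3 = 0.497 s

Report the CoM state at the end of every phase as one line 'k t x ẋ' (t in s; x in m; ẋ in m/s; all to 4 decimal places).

1 0.3960 -0.1726 -0.0459
2 0.7620 -0.2984 -0.7105
3 1.2590 -1.4272 -4.6589

phase 1: p=-0.2151, T=0.396, ωT=1.199603, cosh=1.810056, sinh=1.508742; start (x,ẋ)=(-0.115400, -0.277100) → end (x,ẋ)=(-0.172647, -0.045894)
phase 2: p=-0.0178, T=0.366, ωT=1.108724, cosh=1.680234, sinh=1.350254; start (x,ẋ)=(-0.172647, -0.045894) → end (x,ẋ)=(-0.298436, -0.710488)
phase 3: p=0.1606, T=0.497, ωT=1.505562, cosh=2.364289, sinh=2.142397; start (x,ẋ)=(-0.298436, -0.710488) → end (x,ẋ)=(-1.427168, -4.658924)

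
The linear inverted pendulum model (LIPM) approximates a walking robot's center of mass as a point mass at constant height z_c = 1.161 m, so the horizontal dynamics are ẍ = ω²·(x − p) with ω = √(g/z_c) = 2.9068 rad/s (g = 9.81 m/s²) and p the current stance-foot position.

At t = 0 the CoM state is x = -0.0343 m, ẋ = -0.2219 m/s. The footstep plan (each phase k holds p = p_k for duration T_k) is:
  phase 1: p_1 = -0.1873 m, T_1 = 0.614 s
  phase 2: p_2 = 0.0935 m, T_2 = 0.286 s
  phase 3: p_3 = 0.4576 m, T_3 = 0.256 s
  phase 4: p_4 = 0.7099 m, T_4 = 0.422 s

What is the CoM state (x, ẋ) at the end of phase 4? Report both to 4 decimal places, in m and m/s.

phase 1: p=-0.1873, T=0.614, ωT=1.784775, cosh=3.063038, sinh=2.895203; start (x,ẋ)=(-0.034300, -0.221900) → end (x,ẋ)=(0.060330, 0.607926)
phase 2: p=0.0935, T=0.286, ωT=0.831345, cosh=1.365934, sinh=0.930471; start (x,ẋ)=(0.060330, 0.607926) → end (x,ẋ)=(0.242790, 0.740672)
phase 3: p=0.4576, T=0.256, ωT=0.744141, cosh=1.289887, sinh=0.814745; start (x,ẋ)=(0.242790, 0.740672) → end (x,ẋ)=(0.388122, 0.446648)
phase 4: p=0.7099, T=0.422, ωT=1.226670, cosh=1.851561, sinh=1.558293; start (x,ẋ)=(0.388122, 0.446648) → end (x,ẋ)=(0.353549, -0.630546)

x = 0.3535, ẋ = -0.6305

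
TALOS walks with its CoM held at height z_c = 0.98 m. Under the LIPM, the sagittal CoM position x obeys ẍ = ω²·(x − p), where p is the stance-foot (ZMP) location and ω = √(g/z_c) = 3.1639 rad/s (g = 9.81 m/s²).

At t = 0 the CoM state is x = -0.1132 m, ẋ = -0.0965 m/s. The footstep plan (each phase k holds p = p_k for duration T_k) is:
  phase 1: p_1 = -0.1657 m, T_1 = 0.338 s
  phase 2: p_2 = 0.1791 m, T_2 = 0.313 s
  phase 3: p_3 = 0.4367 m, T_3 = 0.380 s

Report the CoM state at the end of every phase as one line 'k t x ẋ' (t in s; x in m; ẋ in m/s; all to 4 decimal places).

phase 1: p=-0.1657, T=0.338, ωT=1.069398, cosh=1.628420, sinh=1.285205; start (x,ẋ)=(-0.113200, -0.096500) → end (x,ẋ)=(-0.119407, 0.056336)
phase 2: p=0.1791, T=0.313, ωT=0.990301, cosh=1.531754, sinh=1.160289; start (x,ẋ)=(-0.119407, 0.056336) → end (x,ẋ)=(-0.257480, -1.009538)
phase 3: p=0.4367, T=0.380, ωT=1.202282, cosh=1.814105, sinh=1.513597; start (x,ẋ)=(-0.257480, -1.009538) → end (x,ẋ)=(-1.305574, -5.155744)

1 0.3380 -0.1194 0.0563
2 0.6510 -0.2575 -1.0095
3 1.0310 -1.3056 -5.1557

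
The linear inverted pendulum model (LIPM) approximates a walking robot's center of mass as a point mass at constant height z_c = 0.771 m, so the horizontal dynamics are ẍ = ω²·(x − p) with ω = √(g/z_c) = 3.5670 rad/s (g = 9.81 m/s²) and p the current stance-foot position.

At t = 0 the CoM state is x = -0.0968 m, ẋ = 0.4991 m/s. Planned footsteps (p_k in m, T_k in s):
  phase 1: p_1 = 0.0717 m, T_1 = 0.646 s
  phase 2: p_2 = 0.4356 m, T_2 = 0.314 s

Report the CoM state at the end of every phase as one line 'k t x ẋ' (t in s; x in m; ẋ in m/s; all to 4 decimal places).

1 0.6460 -0.0868 -0.4556
2 0.9600 -0.6252 -3.3244

phase 1: p=0.0717, T=0.646, ωT=2.304282, cosh=5.058407, sinh=4.958577; start (x,ẋ)=(-0.096800, 0.499100) → end (x,ẋ)=(-0.086830, -0.455649)
phase 2: p=0.4356, T=0.314, ωT=1.120038, cosh=1.695619, sinh=1.369352; start (x,ẋ)=(-0.086830, -0.455649) → end (x,ẋ)=(-0.625164, -3.324406)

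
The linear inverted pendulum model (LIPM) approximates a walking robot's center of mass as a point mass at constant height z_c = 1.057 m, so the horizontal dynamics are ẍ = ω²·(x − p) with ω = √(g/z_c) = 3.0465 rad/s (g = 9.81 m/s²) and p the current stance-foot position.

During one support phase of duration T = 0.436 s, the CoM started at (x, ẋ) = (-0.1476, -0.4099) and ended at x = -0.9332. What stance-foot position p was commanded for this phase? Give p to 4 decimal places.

p = 0.3913

ωT = 3.0465·0.436 = 1.328274; cosh(ωT) = 2.019729, sinh(ωT) = 1.754794
x(T) = p + (x₀−p)·cosh(ωT) + (ẋ₀/ω)·sinh(ωT) ⇒ p·(1 − cosh) = x(T) − x₀·cosh − (ẋ₀/ω)·sinh
numerator   = -0.9332 − (-0.1476)·2.019729 − (-0.4099/3.0465)·1.754794 = -0.398984
denominator = 1 − 2.019729 = -1.019729
p = -0.398984 / -1.019729 = 0.3913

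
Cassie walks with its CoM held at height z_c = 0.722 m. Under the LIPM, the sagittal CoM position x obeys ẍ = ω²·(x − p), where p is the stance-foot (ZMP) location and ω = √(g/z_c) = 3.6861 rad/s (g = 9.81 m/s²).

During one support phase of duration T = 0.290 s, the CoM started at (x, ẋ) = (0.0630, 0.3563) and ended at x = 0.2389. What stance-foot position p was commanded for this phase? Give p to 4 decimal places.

p = -0.0194

ωT = 3.6861·0.290 = 1.068969; cosh(ωT) = 1.627869, sinh(ωT) = 1.284506
x(T) = p + (x₀−p)·cosh(ωT) + (ẋ₀/ω)·sinh(ωT) ⇒ p·(1 − cosh) = x(T) − x₀·cosh − (ẋ₀/ω)·sinh
numerator   = 0.2389 − (0.0630)·1.627869 − (0.3563/3.6861)·1.284506 = 0.012183
denominator = 1 − 1.627869 = -0.627869
p = 0.012183 / -0.627869 = -0.0194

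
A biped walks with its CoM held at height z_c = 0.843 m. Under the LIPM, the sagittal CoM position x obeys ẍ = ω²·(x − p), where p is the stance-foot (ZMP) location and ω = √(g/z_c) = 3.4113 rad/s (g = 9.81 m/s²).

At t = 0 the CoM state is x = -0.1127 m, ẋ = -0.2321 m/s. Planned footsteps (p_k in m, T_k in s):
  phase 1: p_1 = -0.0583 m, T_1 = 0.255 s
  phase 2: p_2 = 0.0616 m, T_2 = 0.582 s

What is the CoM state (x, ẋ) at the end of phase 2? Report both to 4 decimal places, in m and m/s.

phase 1: p=-0.0583, T=0.255, ωT=0.869882, cosh=1.402815, sinh=0.983813; start (x,ẋ)=(-0.112700, -0.232100) → end (x,ẋ)=(-0.201550, -0.508164)
phase 2: p=0.0616, T=0.582, ωT=1.985377, cosh=3.709559, sinh=3.572230; start (x,ẋ)=(-0.201550, -0.508164) → end (x,ẋ)=(-1.446709, -5.091802)

x = -1.4467, ẋ = -5.0918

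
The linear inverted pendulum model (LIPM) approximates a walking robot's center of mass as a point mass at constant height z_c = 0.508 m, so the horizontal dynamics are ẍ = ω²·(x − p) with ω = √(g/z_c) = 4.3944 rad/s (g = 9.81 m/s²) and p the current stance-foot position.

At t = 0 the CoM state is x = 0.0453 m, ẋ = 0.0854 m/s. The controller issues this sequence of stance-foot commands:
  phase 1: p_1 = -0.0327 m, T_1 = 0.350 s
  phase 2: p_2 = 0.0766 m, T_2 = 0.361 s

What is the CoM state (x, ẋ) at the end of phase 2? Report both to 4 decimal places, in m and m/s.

x = 0.9078, ẋ = 3.7397

phase 1: p=-0.0327, T=0.350, ωT=1.538040, cosh=2.435129, sinh=2.220327; start (x,ẋ)=(0.045300, 0.085400) → end (x,ẋ)=(0.200390, 0.969007)
phase 2: p=0.0766, T=0.361, ωT=1.586378, cosh=2.545344, sinh=2.340678; start (x,ẋ)=(0.200390, 0.969007) → end (x,ẋ)=(0.907828, 3.739738)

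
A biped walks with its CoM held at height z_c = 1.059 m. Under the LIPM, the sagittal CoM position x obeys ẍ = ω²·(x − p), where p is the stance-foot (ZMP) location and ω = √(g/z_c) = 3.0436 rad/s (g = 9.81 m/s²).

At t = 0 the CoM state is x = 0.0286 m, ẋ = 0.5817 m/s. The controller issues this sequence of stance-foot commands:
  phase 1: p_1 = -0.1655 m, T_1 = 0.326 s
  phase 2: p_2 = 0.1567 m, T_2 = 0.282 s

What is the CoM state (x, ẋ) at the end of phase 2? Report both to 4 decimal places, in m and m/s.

phase 1: p=-0.1655, T=0.326, ωT=0.992214, cosh=1.533977, sinh=1.163222; start (x,ẋ)=(0.028600, 0.581700) → end (x,ẋ)=(0.354563, 1.579502)
phase 2: p=0.1567, T=0.282, ωT=0.858295, cosh=1.391510, sinh=0.967626; start (x,ẋ)=(0.354563, 1.579502) → end (x,ẋ)=(0.934185, 2.780611)

x = 0.9342, ẋ = 2.7806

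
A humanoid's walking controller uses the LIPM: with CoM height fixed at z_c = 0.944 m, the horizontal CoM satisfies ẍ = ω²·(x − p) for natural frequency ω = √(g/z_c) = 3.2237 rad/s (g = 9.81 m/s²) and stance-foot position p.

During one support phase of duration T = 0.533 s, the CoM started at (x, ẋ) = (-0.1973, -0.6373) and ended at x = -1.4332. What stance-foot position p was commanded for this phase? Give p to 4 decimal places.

ωT = 3.2237·0.533 = 1.718232; cosh(ωT) = 2.877024, sinh(ωT) = 2.697641
x(T) = p + (x₀−p)·cosh(ωT) + (ẋ₀/ω)·sinh(ωT) ⇒ p·(1 − cosh) = x(T) − x₀·cosh − (ẋ₀/ω)·sinh
numerator   = -1.4332 − (-0.1973)·2.877024 − (-0.6373/3.2237)·2.697641 = -0.332261
denominator = 1 − 2.877024 = -1.877024
p = -0.332261 / -1.877024 = 0.1770

p = 0.1770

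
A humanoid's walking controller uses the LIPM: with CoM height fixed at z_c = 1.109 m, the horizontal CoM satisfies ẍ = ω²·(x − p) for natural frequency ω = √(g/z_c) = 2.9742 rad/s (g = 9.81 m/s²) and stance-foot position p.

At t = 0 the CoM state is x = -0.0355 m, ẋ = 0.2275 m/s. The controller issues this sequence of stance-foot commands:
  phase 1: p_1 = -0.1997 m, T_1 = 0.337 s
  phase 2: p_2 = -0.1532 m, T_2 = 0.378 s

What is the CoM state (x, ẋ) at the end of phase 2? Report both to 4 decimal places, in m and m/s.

phase 1: p=-0.1997, T=0.337, ωT=1.002305, cosh=1.545794, sinh=1.178762; start (x,ẋ)=(-0.035500, 0.227500) → end (x,ẋ)=(0.144284, 0.927333)
phase 2: p=-0.1532, T=0.378, ωT=1.124248, cosh=1.701398, sinh=1.376502; start (x,ẋ)=(0.144284, 0.927333) → end (x,ẋ)=(0.782122, 2.795660)

x = 0.7821, ẋ = 2.7957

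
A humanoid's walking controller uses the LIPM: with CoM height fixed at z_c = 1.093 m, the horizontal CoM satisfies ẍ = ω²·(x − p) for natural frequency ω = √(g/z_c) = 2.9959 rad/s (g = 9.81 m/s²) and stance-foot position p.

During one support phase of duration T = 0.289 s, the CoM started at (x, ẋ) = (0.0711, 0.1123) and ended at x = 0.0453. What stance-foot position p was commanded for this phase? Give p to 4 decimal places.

ωT = 2.9959·0.289 = 0.865815; cosh(ωT) = 1.398826, sinh(ωT) = 0.978117
x(T) = p + (x₀−p)·cosh(ωT) + (ẋ₀/ω)·sinh(ωT) ⇒ p·(1 − cosh) = x(T) − x₀·cosh − (ẋ₀/ω)·sinh
numerator   = 0.0453 − (0.0711)·1.398826 − (0.1123/2.9959)·0.978117 = -0.090821
denominator = 1 − 1.398826 = -0.398826
p = -0.090821 / -0.398826 = 0.2277

p = 0.2277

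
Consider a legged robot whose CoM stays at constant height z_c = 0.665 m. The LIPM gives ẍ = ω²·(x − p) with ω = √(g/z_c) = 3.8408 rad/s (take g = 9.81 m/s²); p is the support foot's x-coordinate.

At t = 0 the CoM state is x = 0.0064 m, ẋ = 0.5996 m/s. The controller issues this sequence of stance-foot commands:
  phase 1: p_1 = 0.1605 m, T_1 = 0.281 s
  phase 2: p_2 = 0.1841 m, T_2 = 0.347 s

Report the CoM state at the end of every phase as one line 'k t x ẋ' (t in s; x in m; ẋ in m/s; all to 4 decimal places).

1 0.2810 0.1107 0.2138
2 0.6280 0.1336 -0.0633

phase 1: p=0.1605, T=0.281, ωT=1.079265, cosh=1.641180, sinh=1.301335; start (x,ẋ)=(0.006400, 0.599600) → end (x,ẋ)=(0.110750, 0.213834)
phase 2: p=0.1841, T=0.347, ωT=1.332758, cosh=2.027617, sinh=1.763868; start (x,ẋ)=(0.110750, 0.213834) → end (x,ẋ)=(0.133576, -0.063349)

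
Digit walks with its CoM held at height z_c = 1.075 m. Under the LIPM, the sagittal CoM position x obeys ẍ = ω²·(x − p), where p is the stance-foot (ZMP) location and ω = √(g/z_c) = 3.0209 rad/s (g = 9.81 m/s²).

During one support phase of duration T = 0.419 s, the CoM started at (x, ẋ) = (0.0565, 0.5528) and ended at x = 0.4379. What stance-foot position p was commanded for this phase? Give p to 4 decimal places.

p = -0.0341

ωT = 3.0209·0.419 = 1.265757; cosh(ωT) = 1.913901, sinh(ωT) = 1.631875
x(T) = p + (x₀−p)·cosh(ωT) + (ẋ₀/ω)·sinh(ωT) ⇒ p·(1 − cosh) = x(T) − x₀·cosh − (ẋ₀/ω)·sinh
numerator   = 0.4379 − (0.0565)·1.913901 − (0.5528/3.0209)·1.631875 = 0.031145
denominator = 1 − 1.913901 = -0.913901
p = 0.031145 / -0.913901 = -0.0341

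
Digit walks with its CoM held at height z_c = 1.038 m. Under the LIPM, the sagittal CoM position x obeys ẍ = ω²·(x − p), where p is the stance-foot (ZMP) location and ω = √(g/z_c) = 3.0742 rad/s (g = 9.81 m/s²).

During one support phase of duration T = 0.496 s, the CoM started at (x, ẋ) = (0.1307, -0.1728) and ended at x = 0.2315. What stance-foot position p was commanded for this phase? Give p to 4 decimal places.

ωT = 3.0742·0.496 = 1.524803; cosh(ωT) = 2.405952, sinh(ωT) = 2.188288
x(T) = p + (x₀−p)·cosh(ωT) + (ẋ₀/ω)·sinh(ωT) ⇒ p·(1 − cosh) = x(T) − x₀·cosh − (ẋ₀/ω)·sinh
numerator   = 0.2315 − (0.1307)·2.405952 − (-0.1728/3.0742)·2.188288 = 0.040045
denominator = 1 − 2.405952 = -1.405952
p = 0.040045 / -1.405952 = -0.0285

p = -0.0285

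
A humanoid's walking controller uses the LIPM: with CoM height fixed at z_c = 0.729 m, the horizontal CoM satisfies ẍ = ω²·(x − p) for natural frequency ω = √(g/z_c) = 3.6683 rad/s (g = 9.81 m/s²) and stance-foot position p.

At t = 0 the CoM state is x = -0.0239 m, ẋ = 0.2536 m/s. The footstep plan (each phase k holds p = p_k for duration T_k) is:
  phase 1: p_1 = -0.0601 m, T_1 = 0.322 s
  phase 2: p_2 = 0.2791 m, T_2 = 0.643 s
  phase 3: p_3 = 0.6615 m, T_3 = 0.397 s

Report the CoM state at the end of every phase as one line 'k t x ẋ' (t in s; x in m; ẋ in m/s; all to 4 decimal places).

1 0.3220 0.1064 0.6480
2 0.9650 0.2838 0.1382
3 1.3620 -0.1164 -2.4983

phase 1: p=-0.0601, T=0.322, ωT=1.181193, cosh=1.782585, sinh=1.475673; start (x,ẋ)=(-0.023900, 0.253600) → end (x,ẋ)=(0.106447, 0.648022)
phase 2: p=0.2791, T=0.643, ωT=2.358717, cosh=5.335956, sinh=5.241415; start (x,ẋ)=(0.106447, 0.648022) → end (x,ẋ)=(0.283751, 0.138203)
phase 3: p=0.6615, T=0.397, ωT=1.456315, cosh=2.261608, sinh=2.028514; start (x,ẋ)=(0.283751, 0.138203) → end (x,ẋ)=(-0.116396, -2.498346)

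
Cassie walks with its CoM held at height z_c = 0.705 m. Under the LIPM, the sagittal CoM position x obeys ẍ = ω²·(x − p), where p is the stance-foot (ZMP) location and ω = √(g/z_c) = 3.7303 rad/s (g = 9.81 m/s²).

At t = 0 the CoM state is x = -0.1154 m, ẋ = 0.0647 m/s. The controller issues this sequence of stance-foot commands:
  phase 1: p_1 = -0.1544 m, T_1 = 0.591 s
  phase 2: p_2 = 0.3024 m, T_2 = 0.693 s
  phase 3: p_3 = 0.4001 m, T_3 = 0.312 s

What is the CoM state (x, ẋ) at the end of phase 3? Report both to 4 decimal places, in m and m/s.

phase 1: p=-0.1544, T=0.591, ωT=2.204607, cosh=4.588492, sinh=4.478198; start (x,ẋ)=(-0.115400, 0.064700) → end (x,ẋ)=(0.102223, 0.948371)
phase 2: p=0.3024, T=0.693, ωT=2.585098, cosh=6.669988, sinh=6.594599; start (x,ẋ)=(0.102223, 0.948371) → end (x,ẋ)=(0.643798, 1.401306)
phase 3: p=0.4001, T=0.312, ωT=1.163854, cosh=1.757265, sinh=1.444985; start (x,ẋ)=(0.643798, 1.401306) → end (x,ẋ)=(1.371157, 3.776052)

x = 1.3712, ẋ = 3.7761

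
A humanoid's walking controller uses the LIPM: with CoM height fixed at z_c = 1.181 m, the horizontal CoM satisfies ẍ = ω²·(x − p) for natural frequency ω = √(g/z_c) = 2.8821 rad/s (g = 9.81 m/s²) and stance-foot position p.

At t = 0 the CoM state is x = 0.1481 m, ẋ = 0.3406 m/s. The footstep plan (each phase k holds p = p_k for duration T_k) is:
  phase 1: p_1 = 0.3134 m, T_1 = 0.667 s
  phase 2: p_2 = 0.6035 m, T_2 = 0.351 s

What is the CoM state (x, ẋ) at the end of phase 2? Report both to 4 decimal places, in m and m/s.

x = -0.2987, ẋ = -2.2527

phase 1: p=0.3134, T=0.667, ωT=1.922361, cosh=3.491671, sinh=3.345409; start (x,ẋ)=(0.148100, 0.340600) → end (x,ẋ)=(0.131580, -0.404527)
phase 2: p=0.6035, T=0.351, ωT=1.011617, cosh=1.556837, sinh=1.193207; start (x,ẋ)=(0.131580, -0.404527) → end (x,ẋ)=(-0.298680, -2.252690)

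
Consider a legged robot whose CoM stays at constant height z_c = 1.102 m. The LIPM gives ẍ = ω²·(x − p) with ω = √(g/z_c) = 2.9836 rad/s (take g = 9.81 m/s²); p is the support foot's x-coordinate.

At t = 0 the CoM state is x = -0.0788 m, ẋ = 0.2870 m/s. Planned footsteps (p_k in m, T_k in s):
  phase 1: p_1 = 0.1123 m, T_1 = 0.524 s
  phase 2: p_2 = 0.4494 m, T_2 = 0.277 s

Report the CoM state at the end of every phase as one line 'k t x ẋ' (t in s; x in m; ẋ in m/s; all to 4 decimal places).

1 0.5240 -0.1444 -0.5863
2 0.8010 -0.5405 -2.4348

phase 1: p=0.1123, T=0.524, ωT=1.563406, cosh=2.492240, sinh=2.282819; start (x,ẋ)=(-0.078800, 0.287000) → end (x,ẋ)=(-0.144377, -0.586313)
phase 2: p=0.4494, T=0.277, ωT=0.826457, cosh=1.361403, sinh=0.923806; start (x,ẋ)=(-0.144377, -0.586313) → end (x,ẋ)=(-0.540508, -2.434816)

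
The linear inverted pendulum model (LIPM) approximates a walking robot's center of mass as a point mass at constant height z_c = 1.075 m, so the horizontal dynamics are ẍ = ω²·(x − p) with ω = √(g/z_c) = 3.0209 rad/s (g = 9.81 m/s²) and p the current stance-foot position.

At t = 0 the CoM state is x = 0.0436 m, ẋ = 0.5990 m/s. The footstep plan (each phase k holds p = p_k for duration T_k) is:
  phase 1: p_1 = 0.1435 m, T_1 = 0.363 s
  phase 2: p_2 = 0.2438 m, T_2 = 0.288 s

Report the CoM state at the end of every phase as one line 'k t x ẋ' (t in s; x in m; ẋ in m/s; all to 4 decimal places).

1 0.3630 0.2410 0.5954
2 0.6510 0.4338 0.8269

phase 1: p=0.1435, T=0.363, ωT=1.096587, cosh=1.663969, sinh=1.329960; start (x,ẋ)=(0.043600, 0.599000) → end (x,ẋ)=(0.240981, 0.595352)
phase 2: p=0.2438, T=0.288, ωT=0.870019, cosh=1.402950, sinh=0.984007; start (x,ẋ)=(0.240981, 0.595352) → end (x,ẋ)=(0.433771, 0.826869)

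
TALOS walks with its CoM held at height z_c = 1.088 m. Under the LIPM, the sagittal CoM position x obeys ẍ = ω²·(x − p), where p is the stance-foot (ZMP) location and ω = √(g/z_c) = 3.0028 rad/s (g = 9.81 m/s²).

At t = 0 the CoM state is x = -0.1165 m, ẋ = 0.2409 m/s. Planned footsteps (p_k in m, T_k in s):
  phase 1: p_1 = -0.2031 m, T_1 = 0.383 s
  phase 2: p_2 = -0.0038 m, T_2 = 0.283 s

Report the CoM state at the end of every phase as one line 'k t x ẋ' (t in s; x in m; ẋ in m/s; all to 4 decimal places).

phase 1: p=-0.2031, T=0.383, ωT=1.150072, cosh=1.737518, sinh=1.420904; start (x,ẋ)=(-0.116500, 0.240900) → end (x,ẋ)=(0.061361, 0.788063)
phase 2: p=-0.0038, T=0.283, ωT=0.849792, cosh=1.383332, sinh=0.955829; start (x,ẋ)=(0.061361, 0.788063) → end (x,ẋ)=(0.337190, 1.277177)

1 0.3830 0.0614 0.7881
2 0.6660 0.3372 1.2772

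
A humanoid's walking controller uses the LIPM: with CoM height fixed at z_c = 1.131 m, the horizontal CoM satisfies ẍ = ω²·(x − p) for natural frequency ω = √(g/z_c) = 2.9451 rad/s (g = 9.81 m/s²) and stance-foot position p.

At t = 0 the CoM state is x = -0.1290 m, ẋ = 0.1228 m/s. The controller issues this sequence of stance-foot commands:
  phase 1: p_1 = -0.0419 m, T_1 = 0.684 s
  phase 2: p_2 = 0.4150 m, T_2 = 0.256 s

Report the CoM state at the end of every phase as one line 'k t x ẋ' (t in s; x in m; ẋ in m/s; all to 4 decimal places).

1 0.6840 -0.2207 -0.4759
2 0.9400 -0.5438 -2.1668

phase 1: p=-0.0419, T=0.684, ωT=2.014448, cosh=3.814993, sinh=3.681599; start (x,ẋ)=(-0.129000, 0.122800) → end (x,ẋ)=(-0.220677, -0.475916)
phase 2: p=0.4150, T=0.256, ωT=0.753946, cosh=1.297938, sinh=0.827431; start (x,ẋ)=(-0.220677, -0.475916) → end (x,ẋ)=(-0.543778, -2.166769)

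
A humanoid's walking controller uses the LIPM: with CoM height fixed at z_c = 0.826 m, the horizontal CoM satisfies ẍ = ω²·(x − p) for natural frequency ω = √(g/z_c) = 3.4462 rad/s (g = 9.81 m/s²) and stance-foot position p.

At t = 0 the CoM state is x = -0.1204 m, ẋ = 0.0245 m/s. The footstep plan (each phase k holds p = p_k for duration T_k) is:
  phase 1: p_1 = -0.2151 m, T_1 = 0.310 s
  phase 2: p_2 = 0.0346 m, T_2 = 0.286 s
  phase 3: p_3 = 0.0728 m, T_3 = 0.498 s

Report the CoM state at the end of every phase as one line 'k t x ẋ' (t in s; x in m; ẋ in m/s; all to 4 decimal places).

1 0.3100 -0.0519 0.4587
2 0.5960 0.0561 0.3564
3 1.0940 0.3032 0.8684

phase 1: p=-0.2151, T=0.310, ωT=1.068322, cosh=1.627038, sinh=1.283454; start (x,ẋ)=(-0.120400, 0.024500) → end (x,ẋ)=(-0.051895, 0.458724)
phase 2: p=0.0346, T=0.286, ωT=0.985613, cosh=1.526332, sinh=1.153122; start (x,ẋ)=(-0.051895, 0.458724) → end (x,ẋ)=(0.056072, 0.356444)
phase 3: p=0.0728, T=0.498, ωT=1.716208, cosh=2.871568, sinh=2.691822; start (x,ẋ)=(0.056072, 0.356444) → end (x,ẋ)=(0.303182, 0.868374)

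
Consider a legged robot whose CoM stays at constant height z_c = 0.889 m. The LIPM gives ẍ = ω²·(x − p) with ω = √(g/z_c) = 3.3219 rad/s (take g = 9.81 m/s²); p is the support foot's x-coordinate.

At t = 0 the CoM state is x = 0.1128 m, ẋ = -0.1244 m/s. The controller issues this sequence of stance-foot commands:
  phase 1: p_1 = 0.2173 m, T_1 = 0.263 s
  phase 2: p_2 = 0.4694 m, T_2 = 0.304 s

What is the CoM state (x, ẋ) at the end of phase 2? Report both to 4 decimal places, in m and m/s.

phase 1: p=0.2173, T=0.263, ωT=0.873660, cosh=1.406542, sinh=0.989121; start (x,ẋ)=(0.112800, -0.124400) → end (x,ẋ)=(0.033275, -0.518336)
phase 2: p=0.4694, T=0.304, ωT=1.009858, cosh=1.554740, sinh=1.190470; start (x,ẋ)=(0.033275, -0.518336) → end (x,ẋ)=(-0.394417, -2.530585)

x = -0.3944, ẋ = -2.5306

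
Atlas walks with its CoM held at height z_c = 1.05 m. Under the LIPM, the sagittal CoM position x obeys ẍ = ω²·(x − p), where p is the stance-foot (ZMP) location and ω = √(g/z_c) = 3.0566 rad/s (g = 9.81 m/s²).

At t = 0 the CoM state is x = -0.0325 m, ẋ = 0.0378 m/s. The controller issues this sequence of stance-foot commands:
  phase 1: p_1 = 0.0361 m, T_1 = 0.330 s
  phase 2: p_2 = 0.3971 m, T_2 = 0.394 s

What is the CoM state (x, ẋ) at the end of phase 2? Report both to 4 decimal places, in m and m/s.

phase 1: p=0.0361, T=0.330, ωT=1.008678, cosh=1.553337, sinh=1.188636; start (x,ẋ)=(-0.032500, 0.037800) → end (x,ẋ)=(-0.055759, -0.190520)
phase 2: p=0.3971, T=0.394, ωT=1.204300, cosh=1.817164, sinh=1.517262; start (x,ẋ)=(-0.055759, -0.190520) → end (x,ẋ)=(-0.520392, -2.446416)

x = -0.5204, ẋ = -2.4464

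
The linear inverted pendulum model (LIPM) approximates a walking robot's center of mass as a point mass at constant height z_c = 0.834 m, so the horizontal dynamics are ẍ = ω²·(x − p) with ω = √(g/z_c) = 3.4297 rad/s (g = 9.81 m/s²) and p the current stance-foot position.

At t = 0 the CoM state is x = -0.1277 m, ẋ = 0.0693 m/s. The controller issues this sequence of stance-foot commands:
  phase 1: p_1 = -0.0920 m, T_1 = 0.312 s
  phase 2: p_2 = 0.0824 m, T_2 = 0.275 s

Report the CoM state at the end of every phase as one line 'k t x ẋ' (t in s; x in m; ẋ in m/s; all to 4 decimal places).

phase 1: p=-0.0920, T=0.312, ωT=1.070066, cosh=1.629279, sinh=1.286294; start (x,ẋ)=(-0.127700, 0.069300) → end (x,ẋ)=(-0.124175, -0.044585)
phase 2: p=0.0824, T=0.275, ωT=0.943168, cosh=1.478748, sinh=1.089355; start (x,ẋ)=(-0.124175, -0.044585) → end (x,ẋ)=(-0.237233, -0.837726)

1 0.3120 -0.1242 -0.0446
2 0.5870 -0.2372 -0.8377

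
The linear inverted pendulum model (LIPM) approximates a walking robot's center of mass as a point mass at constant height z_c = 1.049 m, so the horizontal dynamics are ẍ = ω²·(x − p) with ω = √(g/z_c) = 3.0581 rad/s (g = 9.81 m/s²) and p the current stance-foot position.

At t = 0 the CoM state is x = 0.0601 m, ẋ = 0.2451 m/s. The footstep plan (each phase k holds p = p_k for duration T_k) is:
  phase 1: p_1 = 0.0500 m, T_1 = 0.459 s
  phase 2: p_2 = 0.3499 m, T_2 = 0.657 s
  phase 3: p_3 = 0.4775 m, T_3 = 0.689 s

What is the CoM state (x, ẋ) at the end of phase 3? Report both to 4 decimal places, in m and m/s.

x = 2.0097, ẋ = 4.7489

phase 1: p=0.0500, T=0.459, ωT=1.403668, cosh=2.157898, sinh=1.912204; start (x,ẋ)=(0.060100, 0.245100) → end (x,ẋ)=(0.225054, 0.587963)
phase 2: p=0.3499, T=0.657, ωT=2.009172, cosh=3.795619, sinh=3.661519; start (x,ẋ)=(0.225054, 0.587963) → end (x,ẋ)=(0.580009, 0.833741)
phase 3: p=0.4775, T=0.689, ωT=2.107031, cosh=4.172693, sinh=4.051095; start (x,ẋ)=(0.580009, 0.833741) → end (x,ẋ)=(2.009705, 4.748900)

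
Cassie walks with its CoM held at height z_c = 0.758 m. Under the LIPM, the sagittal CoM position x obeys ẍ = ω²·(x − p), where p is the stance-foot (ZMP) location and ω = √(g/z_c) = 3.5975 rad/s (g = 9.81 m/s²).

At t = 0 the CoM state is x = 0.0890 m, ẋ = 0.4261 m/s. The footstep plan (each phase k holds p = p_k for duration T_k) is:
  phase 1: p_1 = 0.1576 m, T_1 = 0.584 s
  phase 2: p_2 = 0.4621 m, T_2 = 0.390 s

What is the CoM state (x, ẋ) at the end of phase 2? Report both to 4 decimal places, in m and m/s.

phase 1: p=0.1576, T=0.584, ωT=2.100940, cosh=4.148096, sinh=4.025754; start (x,ẋ)=(0.089000, 0.426100) → end (x,ẋ)=(0.349865, 0.773994)
phase 2: p=0.4621, T=0.390, ωT=1.403025, cosh=2.156669, sinh=1.910817; start (x,ẋ)=(0.349865, 0.773994) → end (x,ẋ)=(0.631153, 0.897723)

x = 0.6312, ẋ = 0.8977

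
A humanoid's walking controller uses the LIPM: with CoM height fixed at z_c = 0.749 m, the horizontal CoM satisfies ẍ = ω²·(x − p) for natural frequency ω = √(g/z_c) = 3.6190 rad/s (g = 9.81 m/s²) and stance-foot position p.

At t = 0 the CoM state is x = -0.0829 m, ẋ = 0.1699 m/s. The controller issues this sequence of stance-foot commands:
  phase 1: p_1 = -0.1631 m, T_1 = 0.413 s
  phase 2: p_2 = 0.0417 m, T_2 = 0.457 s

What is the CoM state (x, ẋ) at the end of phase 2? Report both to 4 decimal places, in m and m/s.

x = 0.9689, ẋ = 3.4923

phase 1: p=-0.1631, T=0.413, ωT=1.494647, cosh=2.341045, sinh=2.116717; start (x,ẋ)=(-0.082900, 0.169900) → end (x,ẋ)=(0.124025, 1.012108)
phase 2: p=0.0417, T=0.457, ωT=1.653883, cosh=2.709272, sinh=2.517966; start (x,ẋ)=(0.124025, 1.012108) → end (x,ẋ)=(0.968927, 3.492260)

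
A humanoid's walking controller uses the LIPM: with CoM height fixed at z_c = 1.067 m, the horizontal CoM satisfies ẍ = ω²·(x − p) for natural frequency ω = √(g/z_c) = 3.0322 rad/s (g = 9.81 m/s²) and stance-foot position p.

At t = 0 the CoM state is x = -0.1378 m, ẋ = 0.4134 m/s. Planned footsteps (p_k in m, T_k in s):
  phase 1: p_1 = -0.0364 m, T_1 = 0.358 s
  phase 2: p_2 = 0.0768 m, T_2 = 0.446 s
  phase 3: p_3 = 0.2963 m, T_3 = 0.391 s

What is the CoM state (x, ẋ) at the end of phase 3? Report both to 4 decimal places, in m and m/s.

x = -0.1658, ẋ = -1.1513

phase 1: p=-0.0364, T=0.358, ωT=1.085528, cosh=1.649363, sinh=1.311639; start (x,ẋ)=(-0.137800, 0.413400) → end (x,ẋ)=(-0.024821, 0.278563)
phase 2: p=0.0768, T=0.446, ωT=1.352361, cosh=2.062587, sinh=1.803958; start (x,ẋ)=(-0.024821, 0.278563) → end (x,ẋ)=(0.032925, 0.018699)
phase 3: p=0.2963, T=0.391, ωT=1.185590, cosh=1.789092, sinh=1.483526; start (x,ẋ)=(0.032925, 0.018699) → end (x,ẋ)=(-0.165754, -1.151300)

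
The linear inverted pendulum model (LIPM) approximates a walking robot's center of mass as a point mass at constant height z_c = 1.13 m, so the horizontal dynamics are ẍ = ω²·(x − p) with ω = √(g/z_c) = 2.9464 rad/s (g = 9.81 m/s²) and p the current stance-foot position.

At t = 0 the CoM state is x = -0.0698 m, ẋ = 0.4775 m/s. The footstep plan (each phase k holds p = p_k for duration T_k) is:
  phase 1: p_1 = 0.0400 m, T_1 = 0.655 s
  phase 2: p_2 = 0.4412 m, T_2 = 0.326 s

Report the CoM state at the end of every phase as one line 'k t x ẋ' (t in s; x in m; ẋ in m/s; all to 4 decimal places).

1 0.6550 0.2003 0.5885
2 0.9810 0.3031 0.0899

phase 1: p=0.0400, T=0.655, ωT=1.929892, cosh=3.516965, sinh=3.371801; start (x,ẋ)=(-0.069800, 0.477500) → end (x,ẋ)=(0.200279, 0.588523)
phase 2: p=0.4412, T=0.326, ωT=0.960526, cosh=1.497882, sinh=1.115190; start (x,ẋ)=(0.200279, 0.588523) → end (x,ẋ)=(0.303080, 0.089920)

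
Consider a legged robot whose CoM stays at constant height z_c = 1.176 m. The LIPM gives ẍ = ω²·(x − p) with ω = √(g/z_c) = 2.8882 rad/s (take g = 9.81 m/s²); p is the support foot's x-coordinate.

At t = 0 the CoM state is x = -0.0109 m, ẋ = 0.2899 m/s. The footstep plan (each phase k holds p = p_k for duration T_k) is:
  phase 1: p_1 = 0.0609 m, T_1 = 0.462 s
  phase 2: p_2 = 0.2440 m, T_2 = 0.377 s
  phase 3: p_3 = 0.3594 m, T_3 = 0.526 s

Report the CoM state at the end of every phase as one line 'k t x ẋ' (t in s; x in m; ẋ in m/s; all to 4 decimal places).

phase 1: p=0.0609, T=0.462, ωT=1.334348, cosh=2.030425, sinh=1.767095; start (x,ẋ)=(-0.010900, 0.289900) → end (x,ẋ)=(0.092486, 0.222173)
phase 2: p=0.2440, T=0.377, ωT=1.088851, cosh=1.653731, sinh=1.317128; start (x,ẋ)=(0.092486, 0.222173) → end (x,ẋ)=(0.094755, -0.208966)
phase 3: p=0.3594, T=0.526, ωT=1.519193, cosh=2.393713, sinh=2.174825; start (x,ẋ)=(0.094755, -0.208966) → end (x,ẋ)=(-0.431435, -2.162523)

1 0.4620 0.0925 0.2222
2 0.8390 0.0948 -0.2090
3 1.3650 -0.4314 -2.1625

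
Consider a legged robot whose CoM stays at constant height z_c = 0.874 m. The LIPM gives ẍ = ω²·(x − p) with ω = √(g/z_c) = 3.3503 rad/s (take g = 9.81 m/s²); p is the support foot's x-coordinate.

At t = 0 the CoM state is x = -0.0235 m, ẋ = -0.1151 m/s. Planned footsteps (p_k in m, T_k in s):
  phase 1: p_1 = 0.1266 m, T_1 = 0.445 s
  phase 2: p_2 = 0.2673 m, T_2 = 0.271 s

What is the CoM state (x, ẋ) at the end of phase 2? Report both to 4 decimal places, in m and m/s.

x = -0.9562, ẋ = -3.8737

phase 1: p=0.1266, T=0.445, ωT=1.490884, cosh=2.333096, sinh=2.107922; start (x,ẋ)=(-0.023500, -0.115100) → end (x,ẋ)=(-0.296016, -1.328571)
phase 2: p=0.2673, T=0.271, ωT=0.907931, cosh=1.441273, sinh=1.037915; start (x,ẋ)=(-0.296016, -1.328571) → end (x,ẋ)=(-0.956180, -3.873667)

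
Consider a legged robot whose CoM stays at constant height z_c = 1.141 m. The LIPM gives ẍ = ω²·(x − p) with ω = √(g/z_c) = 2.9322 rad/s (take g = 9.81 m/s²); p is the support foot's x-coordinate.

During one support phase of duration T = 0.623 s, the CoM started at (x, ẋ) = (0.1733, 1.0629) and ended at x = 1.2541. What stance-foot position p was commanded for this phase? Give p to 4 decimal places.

ωT = 2.9322·0.623 = 1.826761; cosh(ωT) = 3.187330, sinh(ωT) = 3.026396
x(T) = p + (x₀−p)·cosh(ωT) + (ẋ₀/ω)·sinh(ωT) ⇒ p·(1 − cosh) = x(T) − x₀·cosh − (ẋ₀/ω)·sinh
numerator   = 1.2541 − (0.1733)·3.187330 − (1.0629/2.9322)·3.026396 = -0.395309
denominator = 1 − 3.187330 = -2.187330
p = -0.395309 / -2.187330 = 0.1807

p = 0.1807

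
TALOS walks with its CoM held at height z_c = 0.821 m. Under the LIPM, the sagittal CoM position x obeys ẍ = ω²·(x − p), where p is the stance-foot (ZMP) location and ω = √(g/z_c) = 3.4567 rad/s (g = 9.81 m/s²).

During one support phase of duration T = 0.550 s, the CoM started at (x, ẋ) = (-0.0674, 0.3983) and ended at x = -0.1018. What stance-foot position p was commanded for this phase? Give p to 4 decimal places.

p = 0.1025

ωT = 3.4567·0.550 = 1.901185; cosh(ωT) = 3.421607, sinh(ωT) = 3.272215
x(T) = p + (x₀−p)·cosh(ωT) + (ẋ₀/ω)·sinh(ωT) ⇒ p·(1 − cosh) = x(T) − x₀·cosh − (ẋ₀/ω)·sinh
numerator   = -0.1018 − (-0.0674)·3.421607 − (0.3983/3.4567)·3.272215 = -0.248226
denominator = 1 − 3.421607 = -2.421607
p = -0.248226 / -2.421607 = 0.1025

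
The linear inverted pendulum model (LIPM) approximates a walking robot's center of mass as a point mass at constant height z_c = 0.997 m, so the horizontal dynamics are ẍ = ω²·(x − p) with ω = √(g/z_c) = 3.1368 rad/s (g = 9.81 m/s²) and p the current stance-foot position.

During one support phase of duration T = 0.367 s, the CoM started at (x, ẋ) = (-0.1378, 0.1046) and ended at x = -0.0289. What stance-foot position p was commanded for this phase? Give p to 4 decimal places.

ωT = 3.1368·0.367 = 1.151206; cosh(ωT) = 1.739129, sinh(ωT) = 1.422874
x(T) = p + (x₀−p)·cosh(ωT) + (ẋ₀/ω)·sinh(ωT) ⇒ p·(1 − cosh) = x(T) − x₀·cosh − (ẋ₀/ω)·sinh
numerator   = -0.0289 − (-0.1378)·1.739129 − (0.1046/3.1368)·1.422874 = 0.163305
denominator = 1 − 1.739129 = -0.739129
p = 0.163305 / -0.739129 = -0.2209

p = -0.2209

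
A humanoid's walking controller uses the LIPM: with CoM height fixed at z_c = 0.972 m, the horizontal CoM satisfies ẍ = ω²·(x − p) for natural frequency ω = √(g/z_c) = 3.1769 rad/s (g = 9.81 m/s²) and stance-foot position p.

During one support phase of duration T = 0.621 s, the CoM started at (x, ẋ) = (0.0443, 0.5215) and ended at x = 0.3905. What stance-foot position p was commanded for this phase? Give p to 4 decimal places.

p = 0.1316

ωT = 3.1769·0.621 = 1.972855; cosh(ωT) = 3.665118, sinh(ωT) = 3.526059
x(T) = p + (x₀−p)·cosh(ωT) + (ẋ₀/ω)·sinh(ωT) ⇒ p·(1 − cosh) = x(T) − x₀·cosh − (ẋ₀/ω)·sinh
numerator   = 0.3905 − (0.0443)·3.665118 − (0.5215/3.1769)·3.526059 = -0.350680
denominator = 1 − 3.665118 = -2.665118
p = -0.350680 / -2.665118 = 0.1316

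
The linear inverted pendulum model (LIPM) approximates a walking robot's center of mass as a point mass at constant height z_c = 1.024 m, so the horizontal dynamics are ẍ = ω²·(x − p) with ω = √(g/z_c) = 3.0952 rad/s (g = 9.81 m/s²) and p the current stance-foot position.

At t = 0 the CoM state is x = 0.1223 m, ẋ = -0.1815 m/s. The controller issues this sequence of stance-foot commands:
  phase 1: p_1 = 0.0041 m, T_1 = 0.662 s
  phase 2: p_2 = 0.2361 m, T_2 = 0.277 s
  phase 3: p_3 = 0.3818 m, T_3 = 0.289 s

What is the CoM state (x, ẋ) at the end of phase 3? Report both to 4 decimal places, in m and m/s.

phase 1: p=0.0041, T=0.662, ωT=2.049022, cosh=3.944586, sinh=3.815725; start (x,ẋ)=(0.122300, -0.181500) → end (x,ẋ)=(0.246599, 0.680051)
phase 2: p=0.2361, T=0.277, ωT=0.857370, cosh=1.390615, sinh=0.966339; start (x,ẋ)=(0.246599, 0.680051) → end (x,ẋ)=(0.463016, 0.977092)
phase 3: p=0.3818, T=0.289, ωT=0.894513, cosh=1.427475, sinh=1.018669; start (x,ẋ)=(0.463016, 0.977092) → end (x,ẋ)=(0.819307, 1.650847)

x = 0.8193, ẋ = 1.6508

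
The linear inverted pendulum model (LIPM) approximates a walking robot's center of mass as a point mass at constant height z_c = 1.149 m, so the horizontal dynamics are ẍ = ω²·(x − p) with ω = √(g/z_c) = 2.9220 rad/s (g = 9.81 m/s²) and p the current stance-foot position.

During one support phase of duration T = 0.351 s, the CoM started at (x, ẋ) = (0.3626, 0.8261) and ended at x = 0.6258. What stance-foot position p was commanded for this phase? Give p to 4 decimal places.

p = 0.5026

ωT = 2.9220·0.351 = 1.025622; cosh(ωT) = 1.573701, sinh(ωT) = 1.215128
x(T) = p + (x₀−p)·cosh(ωT) + (ẋ₀/ω)·sinh(ωT) ⇒ p·(1 − cosh) = x(T) − x₀·cosh − (ẋ₀/ω)·sinh
numerator   = 0.6258 − (0.3626)·1.573701 − (0.8261/2.9220)·1.215128 = -0.288362
denominator = 1 − 1.573701 = -0.573701
p = -0.288362 / -0.573701 = 0.5026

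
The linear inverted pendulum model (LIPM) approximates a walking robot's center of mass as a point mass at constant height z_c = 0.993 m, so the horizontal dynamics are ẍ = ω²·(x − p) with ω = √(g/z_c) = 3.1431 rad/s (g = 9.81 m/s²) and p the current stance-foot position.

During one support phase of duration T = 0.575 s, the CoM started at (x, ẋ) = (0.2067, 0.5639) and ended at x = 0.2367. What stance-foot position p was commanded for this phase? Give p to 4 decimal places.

p = 0.4425

ωT = 3.1431·0.575 = 1.807282; cosh(ωT) = 3.128982, sinh(ωT) = 2.964883
x(T) = p + (x₀−p)·cosh(ωT) + (ẋ₀/ω)·sinh(ωT) ⇒ p·(1 − cosh) = x(T) − x₀·cosh − (ẋ₀/ω)·sinh
numerator   = 0.2367 − (0.2067)·3.128982 − (0.5639/3.1431)·2.964883 = -0.941987
denominator = 1 − 3.128982 = -2.128982
p = -0.941987 / -2.128982 = 0.4425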